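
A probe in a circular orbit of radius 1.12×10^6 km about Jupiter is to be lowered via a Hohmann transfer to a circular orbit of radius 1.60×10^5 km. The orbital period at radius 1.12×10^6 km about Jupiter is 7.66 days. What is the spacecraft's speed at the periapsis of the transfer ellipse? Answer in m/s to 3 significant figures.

From Kepler's third law T² = 4π²r³/μ at r = 1.12×10^6 km, T = 7.66 days = 7.66 × 86400 s = 6.61824×10^5 s: μ = 4π²r³/T² = 1.26628×10^8 km³/s².
The Hohmann ellipse has a_t = (r₁ + r₂)/2 = 6.400×10^5 km.
At periapsis, r = 1.600×10^5 km.
Vis-viva: v = √[μ(2/r − 1/a_t)] = √[1.26628×10^8 × (2/1.600×10^5 − 1/6.400×10^5)] = 37.22 km/s.

v = 37200 m/s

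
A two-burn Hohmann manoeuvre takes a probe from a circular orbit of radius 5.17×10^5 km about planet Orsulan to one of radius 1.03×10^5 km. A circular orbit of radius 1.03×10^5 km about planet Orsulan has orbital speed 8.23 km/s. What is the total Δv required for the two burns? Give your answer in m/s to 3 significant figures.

From the circular-orbit relation v² = μ/r at r = 1.03×10^5 km: μ = v²r = (8.23)² × 1.03×10^5 = 6.97649×10^6 km³/s².
The Hohmann ellipse has a_t = (r₁ + r₂)/2 = 3.100×10^5 km.
At r₁ the circular-orbit speed is v₁ = √(μ/r₁) = 3.673 km/s.
Transfer-orbit speed at r₁ (v² = μ(2/r − 1/a)): v_a = √[μ(2/r₁ − 1/a_t)] = 2.117 km/s.
First burn Δv₁ = |v_a − v₁| = 1.556 km/s.
At r₂, v₂ = √(μ/r₂) = 8.2300 km/s.
Transfer-orbit speed at r₂: v_p = √[μ(2/r₂ − 1/a_t)] = 10.628 km/s.
Second burn Δv₂ = |v₂ − v_p| = 2.398 km/s.
Total Δv = Δv₁ + Δv₂ = 3.954 km/s.

Δv = 3950 m/s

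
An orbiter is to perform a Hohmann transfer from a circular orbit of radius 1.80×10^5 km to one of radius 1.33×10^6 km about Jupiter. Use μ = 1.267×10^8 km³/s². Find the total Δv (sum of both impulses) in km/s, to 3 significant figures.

The Hohmann ellipse has a_t = (r₁ + r₂)/2 = 7.550×10^5 km.
At r₁ the circular-orbit speed is v₁ = √(μ/r₁) = 26.531 km/s.
On the transfer ellipse at r₁, vis-viva gives v_p = √[μ(2/r₁ − 1/a_t)] = 35.213 km/s.
First burn Δv₁ = |v_p − v₁| = 8.682 km/s.
At r₂, v₂ = √(μ/r₂) = 9.7603 km/s.
Transfer-orbit speed at r₂: v_a = √[μ(2/r₂ − 1/a_t)] = 4.7657 km/s.
Second burn Δv₂ = |v₂ − v_a| = 4.995 km/s.
Total Δv = Δv₁ + Δv₂ = 13.68 km/s.

Δv = 13.7 km/s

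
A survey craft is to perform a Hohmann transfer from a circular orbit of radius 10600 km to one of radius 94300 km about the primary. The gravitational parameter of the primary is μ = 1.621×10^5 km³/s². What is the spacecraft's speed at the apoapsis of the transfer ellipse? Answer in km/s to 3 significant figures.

Semi-major axis of the transfer orbit: a_t = (10600 + 94300)/2 = 52450 km.
At apoapsis, r = 94300 km.
Applying v² = μ(2/r − 1/a_t): v = 0.5894 km/s.

v = 0.589 km/s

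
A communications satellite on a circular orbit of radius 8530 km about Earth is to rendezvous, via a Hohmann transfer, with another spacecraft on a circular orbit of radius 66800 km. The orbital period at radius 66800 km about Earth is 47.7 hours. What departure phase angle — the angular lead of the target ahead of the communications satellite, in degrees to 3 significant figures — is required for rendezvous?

φ = 104°

From Kepler's third law T² = 4π²r³/μ at r = 66800 km, T = 47.7 hours = 47.7 × 3600 s = 1.7172×10^5 s: μ = 4π²r³/T² = 3.99068×10^5 km³/s².
Transfer-ellipse semi-major axis a_t = (r₁ + r₂)/2 = (8530 + 66800)/2 = 37665 km.
Transfer time t = π√(a_t³/μ) = 36352 s.
Target angular speed ω₂ = √(μ/r₂³) = 3.6590×10^-5 rad/s.
Angle swept by the target during transfer: ω₂·t = 1.3301 rad = 76.21°.
Arrival is 180° from departure on the ellipse, so φ = 180° − 76.21° = 104°.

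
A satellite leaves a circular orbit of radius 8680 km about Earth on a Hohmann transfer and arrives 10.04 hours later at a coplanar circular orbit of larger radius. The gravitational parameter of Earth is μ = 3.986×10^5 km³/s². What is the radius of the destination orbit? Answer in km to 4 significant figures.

Transfer time t = 10.04 hours = 36144 s, and t = π√(a_t³/μ).
So a_t = (μ t²/π²)^(1/3) = (3.986×10^5 × (36144)² / π²)^(1/3) = 37506 km.
Since a_t = (r₁ + r₂)/2, r₂ = 2a_t − r₁ = 2×37506 − 8680 = 66332 km.

r₂ = 66330 km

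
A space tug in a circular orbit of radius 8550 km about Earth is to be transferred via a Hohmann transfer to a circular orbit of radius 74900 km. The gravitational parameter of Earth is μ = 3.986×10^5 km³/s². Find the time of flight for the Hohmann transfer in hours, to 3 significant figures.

t = 11.8 hours

The Hohmann ellipse has a_t = (r₁ + r₂)/2 = 41725 km.
Half the transfer-orbit period gives t = π√(a_t³/μ) = 42410 s.
Converting: 42410 s ÷ 3600 s/hour = 11.8 hours.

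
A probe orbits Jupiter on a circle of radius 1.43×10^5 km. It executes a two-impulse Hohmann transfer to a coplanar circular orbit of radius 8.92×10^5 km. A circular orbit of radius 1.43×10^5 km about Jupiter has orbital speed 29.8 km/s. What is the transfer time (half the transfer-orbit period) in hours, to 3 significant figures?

t = 28.8 hours

From the circular-orbit relation v² = μ/r at r = 1.43×10^5 km: μ = v²r = (29.8)² × 1.43×10^5 = 1.26990×10^8 km³/s².
Semi-major axis of the transfer orbit: a_t = (1.430×10^5 + 8.920×10^5)/2 = 5.175×10^5 km.
Transfer time t = π√(a_t³/μ) = π√((5.175×10^5)³ / 1.26990×10^8) = 1.038×10^5 s.
Converting: 1.038×10^5 s ÷ 3600 s/hour = 28.8 hours.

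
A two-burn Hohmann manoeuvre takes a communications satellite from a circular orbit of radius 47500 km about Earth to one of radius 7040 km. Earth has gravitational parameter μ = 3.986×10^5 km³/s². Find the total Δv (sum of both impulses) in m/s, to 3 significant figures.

Semi-major axis of the transfer orbit: a_t = (47500 + 7040)/2 = 27270 km.
At r₁ the circular-orbit speed is v₁ = √(μ/r₁) = 2.897 km/s.
Transfer-orbit speed at r₁ (vis-viva equation): v_a = √[μ(2/r₁ − 1/a_t)] = 1.472 km/s.
First burn Δv₁ = |v_a − v₁| = 1.425 km/s.
At r₂, v₂ = √(μ/r₂) = 7.525 km/s.
Transfer-orbit speed at r₂: v_p = √[μ(2/r₂ − 1/a_t)] = 9.931 km/s.
Second burn Δv₂ = |v₂ − v_p| = 2.406 km/s.
Δv = Δv₁ + Δv₂ = 1.425 + 2.406 = 3.831 km/s.

Δv = 3830 m/s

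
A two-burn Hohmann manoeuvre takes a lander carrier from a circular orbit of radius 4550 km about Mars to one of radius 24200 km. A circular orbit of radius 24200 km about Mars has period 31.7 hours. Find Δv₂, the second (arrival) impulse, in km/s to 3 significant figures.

Δv₂ = 0.583 km/s

From Kepler's third law T² = 4π²r³/μ at r = 24200 km, T = 31.7 hours = 31.7 × 3600 s = 1.1412×10^5 s: μ = 4π²r³/T² = 42961.8 km³/s².
Transfer-ellipse semi-major axis a_t = (r₁ + r₂)/2 = (4550 + 24200)/2 = 14375 km.
On the circular orbit at r = 24200 km, v_c = √(μ/r) = 1.3324 km/s.
Transfer-orbit speed at the same r (vis-viva, a = a_t): v_t = √[μ(2/r − 1/a_t)] = 0.74961 km/s.
Δv₂ = |v_t − v_c| = |0.74961 − 1.3324| = 0.5828 km/s.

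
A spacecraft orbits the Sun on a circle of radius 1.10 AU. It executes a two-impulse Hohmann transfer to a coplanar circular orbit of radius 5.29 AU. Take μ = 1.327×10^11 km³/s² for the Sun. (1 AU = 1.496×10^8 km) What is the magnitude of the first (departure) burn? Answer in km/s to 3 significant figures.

Δv₁ = 8.14 km/s

In km: r₁ = 1.10 × 1.496×10^8 = 1.6456×10^8 km; r₂ = 5.29 × 1.496×10^8 = 7.91384×10^8 km.
The Hohmann ellipse has a_t = (r₁ + r₂)/2 = 4.77972×10^8 km.
Circular speed at r = 1.6456×10^8 km: v_c = √(μ/r) = 28.397 km/s.
Transfer-orbit speed at the same r (vis-viva, a = a_t): v_t = √[μ(2/r − 1/a_t)] = 36.540 km/s.
Δv₁ = |v_t − v_c| = |36.540 − 28.397| = 8.143 km/s.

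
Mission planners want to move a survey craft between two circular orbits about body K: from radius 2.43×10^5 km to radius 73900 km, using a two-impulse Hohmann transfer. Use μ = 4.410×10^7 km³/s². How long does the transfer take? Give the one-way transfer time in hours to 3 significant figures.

The Hohmann ellipse has a_t = (r₁ + r₂)/2 = 1.5845×10^5 km.
Transfer time t = π√(a_t³/μ) = π√((1.5845×10^5)³ / 4.410×10^7) = 29840 s.
Converting: 29840 s ÷ 3600 s/hour = 8.29 hours.

t = 8.29 hours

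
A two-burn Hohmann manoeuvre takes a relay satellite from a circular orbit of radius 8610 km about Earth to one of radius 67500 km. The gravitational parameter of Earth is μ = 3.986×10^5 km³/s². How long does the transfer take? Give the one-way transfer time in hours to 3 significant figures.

t = 10.3 hours

Transfer-ellipse semi-major axis a_t = (r₁ + r₂)/2 = (8610 + 67500)/2 = 38055 km.
By Kepler's third law the transfer-orbit period is T = 2π√(a_t³/μ), so t = T/2 = 36940 s.
Converting: 36940 s ÷ 3600 s/hour = 10.3 hours.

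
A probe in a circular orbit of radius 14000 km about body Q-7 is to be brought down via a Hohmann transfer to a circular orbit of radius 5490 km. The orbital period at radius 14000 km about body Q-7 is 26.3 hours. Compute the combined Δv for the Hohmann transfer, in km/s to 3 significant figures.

Δv = 0.526 km/s

From Kepler's third law T² = 4π²r³/μ at r = 14000 km, T = 26.3 hours = 26.3 × 3600 s = 94680 s: μ = 4π²r³/T² = 12084.5 km³/s².
Transfer-ellipse semi-major axis a_t = (r₁ + r₂)/2 = (14000 + 5490)/2 = 9745 km.
At r₁ the circular-orbit speed is v₁ = √(μ/r₁) = 0.92907 km/s.
On the transfer ellipse at r₁, v² = μ(2/r − 1/a) gives v_a = √[μ(2/r₁ − 1/a_t)] = 0.69734 km/s.
First burn Δv₁ = |v_a − v₁| = 0.23173 km/s.
Circular speed at r₂: v₂ = √(μ/r₂) = 1.483636 km/s.
Transfer-orbit speed at r₂: v_p = √[μ(2/r₂ − 1/a_t)] = 1.778282 km/s.
Second burn Δv₂ = |v₂ − v_p| = 0.29465 km/s.
Δv = Δv₁ + Δv₂ = 0.23173 + 0.29465 = 0.5264 km/s.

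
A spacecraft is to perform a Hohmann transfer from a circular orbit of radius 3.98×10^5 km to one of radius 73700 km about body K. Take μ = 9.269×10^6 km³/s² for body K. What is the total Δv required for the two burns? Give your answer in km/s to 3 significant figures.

Δv = 5.48 km/s

Semi-major axis of the transfer orbit: a_t = (3.980×10^5 + 73700)/2 = 2.3585×10^5 km.
Circular speed at r₁: v₁ = √(μ/r₁) = √(9.269×10^6/3.980×10^5) = 4.826 km/s.
Transfer-orbit speed at r₁ (vis-viva): v_a = √[μ(2/r₁ − 1/a_t)] = 2.698 km/s.
First burn Δv₁ = |v_a − v₁| = 2.128 km/s.
At r₂, v₂ = √(μ/r₂) = 11.2146 km/s.
Transfer-orbit speed at r₂: v_p = √[μ(2/r₂ − 1/a_t)] = 14.5682 km/s.
Second burn Δv₂ = |v₂ − v_p| = 3.354 km/s.
Δv = Δv₁ + Δv₂ = 2.128 + 3.354 = 5.482 km/s.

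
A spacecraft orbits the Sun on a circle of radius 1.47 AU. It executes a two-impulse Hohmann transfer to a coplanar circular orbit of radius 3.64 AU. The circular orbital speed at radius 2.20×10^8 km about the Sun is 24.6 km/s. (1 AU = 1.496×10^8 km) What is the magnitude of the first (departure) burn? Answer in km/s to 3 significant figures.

From the circular-orbit relation v² = μ/r at r = 2.20×10^8 km: μ = v²r = (24.6)² × 2.20×10^8 = 1.33135×10^11 km³/s².
In km: r₁ = 1.47 × 1.496×10^8 = 2.19912×10^8 km; r₂ = 3.64 × 1.496×10^8 = 5.44544×10^8 km.
Semi-major axis of the transfer orbit: a_t = (2.19912×10^8 + 5.44544×10^8)/2 = 3.82228×10^8 km.
On the circular orbit at r = 2.19912×10^8 km, v_c = √(μ/r) = 24.605 km/s.
Transfer-orbit speed at the same r (vis-viva, a = a_t): v_t = √[μ(2/r − 1/a_t)] = 29.368 km/s.
Δv₁ = |v_t − v_c| = |29.368 − 24.605| = 4.763 km/s.

Δv₁ = 4.76 km/s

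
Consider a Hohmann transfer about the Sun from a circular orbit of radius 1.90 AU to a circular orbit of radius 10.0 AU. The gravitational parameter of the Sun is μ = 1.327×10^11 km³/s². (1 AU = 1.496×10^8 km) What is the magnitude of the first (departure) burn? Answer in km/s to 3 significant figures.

Δv₁ = 6.40 km/s

In km: r₁ = 1.90 × 1.496×10^8 = 2.8424×10^8 km; r₂ = 10.0 × 1.496×10^8 = 1.496×10^9 km.
Transfer-ellipse semi-major axis a_t = (r₁ + r₂)/2 = (2.8424×10^8 + 1.496×10^9)/2 = 8.9012×10^8 km.
On the circular orbit at r = 2.8424×10^8 km, v_c = √(μ/r) = 21.607 km/s.
Vis-viva on the transfer ellipse at r = 2.8424×10^8 km gives v_t = √[μ(2/r − 1/a_t)] = 28.011 km/s.
Δv₁ = |v_t − v_c| = |28.011 − 21.607| = 6.404 km/s.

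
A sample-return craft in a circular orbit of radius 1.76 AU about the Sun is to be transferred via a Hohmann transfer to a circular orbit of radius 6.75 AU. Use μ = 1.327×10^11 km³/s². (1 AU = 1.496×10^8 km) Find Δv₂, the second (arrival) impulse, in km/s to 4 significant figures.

Δv₂ = 4.091 km/s

In km: r₁ = 1.76 × 1.496×10^8 = 2.63296×10^8 km; r₂ = 6.75 × 1.496×10^8 = 1.0098×10^9 km.
The Hohmann ellipse has a_t = (r₁ + r₂)/2 = 6.36548×10^8 km.
Circular speed at r = 1.0098×10^9 km: v_c = √(μ/r) = 11.464 km/s.
Vis-viva on the transfer ellipse at r = 1.0098×10^9 km gives v_t = √[μ(2/r − 1/a_t)] = 7.3727 km/s.
Δv₂ = |v_t − v_c| = |7.3727 − 11.464| = 4.091 km/s.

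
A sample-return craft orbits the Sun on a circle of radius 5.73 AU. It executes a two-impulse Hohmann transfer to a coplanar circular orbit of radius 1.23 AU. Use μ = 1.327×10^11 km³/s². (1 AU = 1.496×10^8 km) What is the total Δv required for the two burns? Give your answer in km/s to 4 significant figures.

Δv = 12.65 km/s

In km: r₁ = 5.73 × 1.496×10^8 = 8.57208×10^8 km; r₂ = 1.23 × 1.496×10^8 = 1.84008×10^8 km.
Semi-major axis of the transfer orbit: a_t = (8.57208×10^8 + 1.84008×10^8)/2 = 5.20608×10^8 km.
Circular speed at r₁: v₁ = √(μ/r₁) = √(1.327×10^11/8.57208×10^8) = 12.442 km/s.
Transfer-orbit speed at r₁ (v² = μ(2/r − 1/a)): v_a = √[μ(2/r₁ − 1/a_t)] = 7.3970 km/s.
First burn Δv₁ = |v_a − v₁| = 5.045 km/s.
Circular speed at r₂: v₂ = √(μ/r₂) = 26.8545 km/s.
Transfer-orbit speed at r₂: v_p = √[μ(2/r₂ − 1/a_t)] = 34.4592 km/s.
Second burn Δv₂ = |v₂ − v_p| = 7.605 km/s.
Total Δv = Δv₁ + Δv₂ = 12.65 km/s.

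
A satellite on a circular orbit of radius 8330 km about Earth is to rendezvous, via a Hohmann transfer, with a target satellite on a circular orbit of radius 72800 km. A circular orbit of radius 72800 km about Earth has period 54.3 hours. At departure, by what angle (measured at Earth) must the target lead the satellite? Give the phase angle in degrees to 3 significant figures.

From Kepler's third law T² = 4π²r³/μ at r = 72800 km, T = 54.3 hours = 54.3 × 3600 s = 1.9548×10^5 s: μ = 4π²r³/T² = 3.98611×10^5 km³/s².
Transfer-ellipse semi-major axis a_t = (r₁ + r₂)/2 = (8330 + 72800)/2 = 40565 km.
Transfer time t = π√(a_t³/μ) = 40654 s.
The target's mean motion on its circular orbit is ω₂ = √(μ/r₂³) = 3.2142×10^-5 rad/s.
Angle swept by the target during transfer: ω₂·t = 1.3067 rad = 74.87°.
The satellite traverses 180° on the transfer ellipse, so the target must lead by 180° − 74.87° = 105°.

φ = 105°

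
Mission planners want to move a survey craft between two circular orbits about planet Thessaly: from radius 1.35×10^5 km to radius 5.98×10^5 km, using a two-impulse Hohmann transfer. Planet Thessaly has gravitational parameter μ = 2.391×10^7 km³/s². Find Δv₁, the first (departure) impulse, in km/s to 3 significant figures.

Δv₁ = 3.69 km/s

The Hohmann ellipse has a_t = (r₁ + r₂)/2 = 3.665×10^5 km.
Circular speed at r = 1.350×10^5 km: v_c = √(μ/r) = 13.3083 km/s.
Transfer-orbit speed at the same r (vis-viva, a = a_t): v_t = √[μ(2/r − 1/a_t)] = 16.9995 km/s.
Δv₁ = |v_t − v_c| = |16.9995 − 13.3083| = 3.691 km/s.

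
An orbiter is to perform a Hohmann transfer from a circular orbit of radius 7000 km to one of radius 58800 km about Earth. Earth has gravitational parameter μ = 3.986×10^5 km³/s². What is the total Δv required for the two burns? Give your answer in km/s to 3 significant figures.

Δv = 3.94 km/s

Semi-major axis of the transfer orbit: a_t = (7000 + 58800)/2 = 32900 km.
At r₁ the circular-orbit speed is v₁ = √(μ/r₁) = 7.5460 km/s.
On the transfer ellipse at r₁, v² = μ(2/r − 1/a) gives v_p = √[μ(2/r₁ − 1/a_t)] = 10.088 km/s.
First burn Δv₁ = |v_p − v₁| = 2.542 km/s.
Circular speed at r₂: v₂ = √(μ/r₂) = 2.604 km/s.
Transfer-orbit speed at r₂: v_a = √[μ(2/r₂ − 1/a_t)] = 1.201 km/s.
Second burn Δv₂ = |v₂ − v_a| = 1.403 km/s.
Total Δv = Δv₁ + Δv₂ = 3.945 km/s.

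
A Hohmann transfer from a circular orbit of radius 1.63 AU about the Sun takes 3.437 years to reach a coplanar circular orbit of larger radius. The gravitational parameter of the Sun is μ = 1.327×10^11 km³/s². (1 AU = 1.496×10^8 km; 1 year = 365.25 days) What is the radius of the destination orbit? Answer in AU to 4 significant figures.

r₂ = 5.600 AU

In km: r₁ = 1.63 × 1.496×10^8 = 2.43848×10^8 km.
Transfer time t = 3.437 years × 365.25 × 86400 s = 1.084634712×10^8 s, and t = π√(a_t³/μ).
So a_t = (μ t²/π²)^(1/3) = (1.327×10^11 × (1.084634712×10^8)² / π²)^(1/3) = 5.4081×10^8 km.
Since a_t = (r₁ + r₂)/2, r₂ = 2a_t − r₁ = 2×5.4081×10^8 − 2.43848×10^8 = 8.37772×10^8 km.
In AU: r₂ = 8.37772×10^8 / 1.496×10^8 = 5.600 AU.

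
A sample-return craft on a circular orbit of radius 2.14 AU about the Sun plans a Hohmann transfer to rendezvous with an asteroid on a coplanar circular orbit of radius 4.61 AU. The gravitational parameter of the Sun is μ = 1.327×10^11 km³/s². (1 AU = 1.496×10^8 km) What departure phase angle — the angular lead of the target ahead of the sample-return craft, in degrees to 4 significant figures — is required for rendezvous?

In km: r₁ = 2.14 × 1.496×10^8 = 3.20144×10^8 km; r₂ = 4.61 × 1.496×10^8 = 6.89656×10^8 km.
The Hohmann ellipse has a_t = (r₁ + r₂)/2 = 5.049×10^8 km.
Transfer time t = π√(a_t³/μ) = 9.7841×10^7 s.
Target angular speed ω₂ = √(μ/r₂³) = 2.0113×10^-8 rad/s.
Angle swept by the target during transfer: ω₂·t = 1.9679 rad = 112.75°.
Arrival is 180° from departure on the ellipse, so φ = 180° − 112.75° = 67.25°.

φ = 67.25°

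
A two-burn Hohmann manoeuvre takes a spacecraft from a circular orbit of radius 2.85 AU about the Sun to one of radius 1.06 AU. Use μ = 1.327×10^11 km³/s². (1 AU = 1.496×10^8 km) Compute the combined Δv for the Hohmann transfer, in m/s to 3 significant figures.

In km: r₁ = 2.85 × 1.496×10^8 = 4.2636×10^8 km; r₂ = 1.06 × 1.496×10^8 = 1.58576×10^8 km.
The Hohmann ellipse has a_t = (r₁ + r₂)/2 = 2.92468×10^8 km.
Circular speed at r₁: v₁ = √(μ/r₁) = √(1.327×10^11/4.2636×10^8) = 17.642 km/s.
On the transfer ellipse at r₁, vis-viva gives v_a = √[μ(2/r₁ − 1/a_t)] = 12.991 km/s.
First burn Δv₁ = |v_a − v₁| = 4.651 km/s.
At r₂, v₂ = √(μ/r₂) = 28.928 km/s.
Transfer-orbit speed at r₂: v_p = √[μ(2/r₂ − 1/a_t)] = 34.927 km/s.
Second burn Δv₂ = |v₂ − v_p| = 5.999 km/s.
Total Δv = Δv₁ + Δv₂ = 10.65 km/s.

Δv = 10700 m/s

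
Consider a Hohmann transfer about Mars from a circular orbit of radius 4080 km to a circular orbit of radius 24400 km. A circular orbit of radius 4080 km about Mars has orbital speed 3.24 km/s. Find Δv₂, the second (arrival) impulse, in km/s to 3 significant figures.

Δv₂ = 0.616 km/s

From the circular-orbit relation v² = μ/r at r = 4080 km: μ = v²r = (3.24)² × 4080 = 42830.2 km³/s².
Semi-major axis of the transfer orbit: a_t = (4080 + 24400)/2 = 14240 km.
Circular speed at r = 24400 km: v_c = √(μ/r) = 1.3249 km/s.
Vis-viva on the transfer ellipse at r = 24400 km gives v_t = √[μ(2/r − 1/a_t)] = 0.70918 km/s.
Δv₂ = |v_t − v_c| = |0.70918 − 1.3249| = 0.6157 km/s.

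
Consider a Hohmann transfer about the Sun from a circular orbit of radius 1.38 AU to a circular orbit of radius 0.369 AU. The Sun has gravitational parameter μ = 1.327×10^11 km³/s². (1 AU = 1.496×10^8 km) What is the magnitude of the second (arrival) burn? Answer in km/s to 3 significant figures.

In km: r₁ = 1.38 × 1.496×10^8 = 2.06448×10^8 km; r₂ = 0.369 × 1.496×10^8 = 5.52024×10^7 km.
Transfer-ellipse semi-major axis a_t = (r₁ + r₂)/2 = (2.06448×10^8 + 5.52024×10^7)/2 = 1.308252×10^8 km.
On the circular orbit at r = 5.52024×10^7 km, v_c = √(μ/r) = 49.03 km/s.
Transfer-orbit speed at the same r (vis-viva, a = a_t): v_t = √[μ(2/r − 1/a_t)] = 61.59 km/s.
Δv₂ = |v_t − v_c| = |61.59 − 49.03| = 12.56 km/s.

Δv₂ = 12.6 km/s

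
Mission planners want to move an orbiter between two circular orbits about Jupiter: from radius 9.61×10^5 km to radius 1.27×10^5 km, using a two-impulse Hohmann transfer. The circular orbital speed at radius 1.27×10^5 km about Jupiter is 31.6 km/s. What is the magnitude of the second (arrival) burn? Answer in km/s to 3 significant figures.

Δv₂ = 10.4 km/s

From the circular-orbit relation v² = μ/r at r = 1.27×10^5 km: μ = v²r = (31.6)² × 1.27×10^5 = 1.26817×10^8 km³/s².
Transfer-ellipse semi-major axis a_t = (r₁ + r₂)/2 = (9.610×10^5 + 1.270×10^5)/2 = 5.440×10^5 km.
Circular speed at r = 1.270×10^5 km: v_c = √(μ/r) = 31.60 km/s.
Transfer-orbit speed at the same r (vis-viva, a = a_t): v_t = √[μ(2/r − 1/a_t)] = 42.00 km/s.
Δv₂ = |v_t − v_c| = |42.00 − 31.60| = 10.40 km/s.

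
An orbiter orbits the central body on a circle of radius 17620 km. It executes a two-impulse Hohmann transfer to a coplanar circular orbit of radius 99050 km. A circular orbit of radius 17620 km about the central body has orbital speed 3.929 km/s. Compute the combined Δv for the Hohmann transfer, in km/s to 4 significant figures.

Δv = 1.937 km/s

From the circular-orbit relation v² = μ/r at r = 17620 km: μ = v²r = (3.929)² × 17620 = 2.72001×10^5 km³/s².
Semi-major axis of the transfer orbit: a_t = (17620 + 99050)/2 = 58335 km.
At r₁ the circular-orbit speed is v₁ = √(μ/r₁) = 3.929 km/s.
Transfer-orbit speed at r₁ (vis-viva equation): v_p = √[μ(2/r₁ − 1/a_t)] = 5.120 km/s.
First burn Δv₁ = |v_p − v₁| = 1.191 km/s.
At r₂, v₂ = √(μ/r₂) = 1.6571 km/s.
Transfer-orbit speed at r₂: v_a = √[μ(2/r₂ − 1/a_t)] = 0.91074 km/s.
Second burn Δv₂ = |v₂ − v_a| = 0.7464 km/s.
Total Δv = Δv₁ + Δv₂ = 1.937 km/s.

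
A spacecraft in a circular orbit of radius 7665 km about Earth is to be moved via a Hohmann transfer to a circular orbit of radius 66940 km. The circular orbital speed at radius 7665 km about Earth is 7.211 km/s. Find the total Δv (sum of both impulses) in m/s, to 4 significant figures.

Δv = 3783 m/s

From the circular-orbit relation v² = μ/r at r = 7665 km: μ = v²r = (7.211)² × 7665 = 3.98569×10^5 km³/s².
The Hohmann ellipse has a_t = (r₁ + r₂)/2 = 37302.5 km.
Circular speed at r₁: v₁ = √(μ/r₁) = √(3.98569×10^5/7665) = 7.211 km/s.
On the transfer ellipse at r₁, v² = μ(2/r − 1/a) gives v_p = √[μ(2/r₁ − 1/a_t)] = 9.660 km/s.
First burn Δv₁ = |v_p − v₁| = 2.449 km/s.
At r₂, v₂ = √(μ/r₂) = 2.440 km/s.
Transfer-orbit speed at r₂: v_a = √[μ(2/r₂ − 1/a_t)] = 1.106 km/s.
Second burn Δv₂ = |v₂ − v_a| = 1.334 km/s.
Δv = Δv₁ + Δv₂ = 2.449 + 1.334 = 3.783 km/s.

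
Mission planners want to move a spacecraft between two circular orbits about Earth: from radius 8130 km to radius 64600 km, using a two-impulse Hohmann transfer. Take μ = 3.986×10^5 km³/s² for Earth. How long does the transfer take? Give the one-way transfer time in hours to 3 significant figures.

Semi-major axis of the transfer orbit: a_t = (8130 + 64600)/2 = 36365 km.
By Kepler's third law the transfer-orbit period is T = 2π√(a_t³/μ), so t = T/2 = 34510 s.
Converting: 34510 s ÷ 3600 s/hour = 9.59 hours.

t = 9.59 hours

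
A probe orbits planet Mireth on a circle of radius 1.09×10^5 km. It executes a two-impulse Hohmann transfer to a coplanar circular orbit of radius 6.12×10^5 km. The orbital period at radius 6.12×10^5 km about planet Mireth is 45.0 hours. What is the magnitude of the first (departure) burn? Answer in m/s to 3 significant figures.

From Kepler's third law T² = 4π²r³/μ at r = 6.12×10^5 km, T = 45.0 hours = 45.0 × 3600 s = 1.620×10^5 s: μ = 4π²r³/T² = 3.44813×10^8 km³/s².
Semi-major axis of the transfer orbit: a_t = (1.090×10^5 + 6.120×10^5)/2 = 3.605×10^5 km.
On the circular orbit at r = 1.090×10^5 km, v_c = √(μ/r) = 56.24 km/s.
Transfer-orbit speed at the same r (vis-viva, a = a_t): v_t = √[μ(2/r − 1/a_t)] = 73.28 km/s.
Δv₁ = |v_t − v_c| = |73.28 − 56.24| = 17.04 km/s.

Δv₁ = 17000 m/s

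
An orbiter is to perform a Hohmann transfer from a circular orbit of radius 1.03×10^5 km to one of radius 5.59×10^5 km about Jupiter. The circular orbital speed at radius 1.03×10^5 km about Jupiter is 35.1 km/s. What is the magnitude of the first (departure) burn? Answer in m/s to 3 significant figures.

From the circular-orbit relation v² = μ/r at r = 1.03×10^5 km: μ = v²r = (35.1)² × 1.03×10^5 = 1.26897×10^8 km³/s².
The Hohmann ellipse has a_t = (r₁ + r₂)/2 = 3.310×10^5 km.
Circular speed at r = 1.030×10^5 km: v_c = √(μ/r) = 35.10 km/s.
Vis-viva on the transfer ellipse at r = 1.030×10^5 km gives v_t = √[μ(2/r − 1/a_t)] = 45.61 km/s.
Δv₁ = |v_t − v_c| = |45.61 − 35.10| = 10.51 km/s.

Δv₁ = 10500 m/s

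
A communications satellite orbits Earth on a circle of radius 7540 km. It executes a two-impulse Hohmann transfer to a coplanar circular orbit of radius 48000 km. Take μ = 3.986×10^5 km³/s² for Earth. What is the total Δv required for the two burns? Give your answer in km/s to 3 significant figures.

Δv = 3.67 km/s

Transfer-ellipse semi-major axis a_t = (r₁ + r₂)/2 = (7540 + 48000)/2 = 27770 km.
Circular speed at r₁: v₁ = √(μ/r₁) = √(3.986×10^5/7540) = 7.271 km/s.
Transfer-orbit speed at r₁ (vis-viva equation): v_p = √[μ(2/r₁ − 1/a_t)] = 9.559 km/s.
First burn Δv₁ = |v_p − v₁| = 2.288 km/s.
At r₂, v₂ = √(μ/r₂) = 2.882 km/s.
Transfer-orbit speed at r₂: v_a = √[μ(2/r₂ − 1/a_t)] = 1.502 km/s.
Second burn Δv₂ = |v₂ − v_a| = 1.380 km/s.
Δv = Δv₁ + Δv₂ = 2.288 + 1.380 = 3.668 km/s.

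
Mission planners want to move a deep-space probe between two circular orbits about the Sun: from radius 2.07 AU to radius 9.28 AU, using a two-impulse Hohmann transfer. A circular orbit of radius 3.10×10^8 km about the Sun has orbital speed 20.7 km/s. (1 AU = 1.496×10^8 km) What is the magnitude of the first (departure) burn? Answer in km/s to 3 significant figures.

From the circular-orbit relation v² = μ/r at r = 3.10×10^8 km: μ = v²r = (20.7)² × 3.10×10^8 = 1.32832×10^11 km³/s².
In km: r₁ = 2.07 × 1.496×10^8 = 3.09672×10^8 km; r₂ = 9.28 × 1.496×10^8 = 1.388288×10^9 km.
Semi-major axis of the transfer orbit: a_t = (3.09672×10^8 + 1.388288×10^9)/2 = 8.4898×10^8 km.
On the circular orbit at r = 3.09672×10^8 km, v_c = √(μ/r) = 20.71096 km/s.
Vis-viva on the transfer ellipse at r = 3.09672×10^8 km gives v_t = √[μ(2/r − 1/a_t)] = 26.48447 km/s.
Δv₁ = |v_t − v_c| = |26.48447 − 20.71096| = 5.774 km/s.

Δv₁ = 5.77 km/s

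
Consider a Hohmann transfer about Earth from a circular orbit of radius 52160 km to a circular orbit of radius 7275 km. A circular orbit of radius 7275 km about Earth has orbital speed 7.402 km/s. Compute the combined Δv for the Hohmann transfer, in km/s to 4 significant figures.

Δv = 3.801 km/s

From the circular-orbit relation v² = μ/r at r = 7275 km: μ = v²r = (7.402)² × 7275 = 3.98594×10^5 km³/s².
Transfer-ellipse semi-major axis a_t = (r₁ + r₂)/2 = (52160 + 7275)/2 = 29717.5 km.
At r₁ the circular-orbit speed is v₁ = √(μ/r₁) = 2.7644 km/s.
On the transfer ellipse at r₁, vis-viva equation gives v_a = √[μ(2/r₁ − 1/a_t)] = 1.3678 km/s.
First burn Δv₁ = |v_a − v₁| = 1.397 km/s.
At r₂, v₂ = √(μ/r₂) = 7.402 km/s.
Transfer-orbit speed at r₂: v_p = √[μ(2/r₂ − 1/a_t)] = 9.806 km/s.
Second burn Δv₂ = |v₂ − v_p| = 2.404 km/s.
Total Δv = Δv₁ + Δv₂ = 3.801 km/s.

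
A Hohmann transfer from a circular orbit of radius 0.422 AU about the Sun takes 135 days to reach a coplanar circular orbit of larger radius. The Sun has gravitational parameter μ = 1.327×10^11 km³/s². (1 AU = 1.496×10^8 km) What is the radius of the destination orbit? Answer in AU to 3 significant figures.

In km: r₁ = 0.422 × 1.496×10^8 = 6.31312×10^7 km.
Transfer time t = 135 days = 1.1664×10^7 s, and t = π√(a_t³/μ).
So a_t = (μ t²/π²)^(1/3) = (1.327×10^11 × (1.1664×10^7)² / π²)^(1/3) = 1.2230×10^8 km.
Since a_t = (r₁ + r₂)/2, r₂ = 2a_t − r₁ = 2×1.2230×10^8 − 6.31312×10^7 = 1.814688×10^8 km.
In AU: r₂ = 1.814688×10^8 / 1.496×10^8 = 1.21 AU.

r₂ = 1.21 AU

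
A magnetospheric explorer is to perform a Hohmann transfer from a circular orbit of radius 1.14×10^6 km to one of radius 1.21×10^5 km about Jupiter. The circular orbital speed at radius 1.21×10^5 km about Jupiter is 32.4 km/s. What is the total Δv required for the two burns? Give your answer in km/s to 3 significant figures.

From the circular-orbit relation v² = μ/r at r = 1.21×10^5 km: μ = v²r = (32.4)² × 1.21×10^5 = 1.27021×10^8 km³/s².
The Hohmann ellipse has a_t = (r₁ + r₂)/2 = 6.305×10^5 km.
At r₁ the circular-orbit speed is v₁ = √(μ/r₁) = 10.55566 km/s.
On the transfer ellipse at r₁, vis-viva equation gives v_a = √[μ(2/r₁ − 1/a_t)] = 4.624187 km/s.
First burn Δv₁ = |v_a − v₁| = 5.931 km/s.
At r₂, v₂ = √(μ/r₂) = 32.40 km/s.
Transfer-orbit speed at r₂: v_p = √[μ(2/r₂ − 1/a_t)] = 43.57 km/s.
Second burn Δv₂ = |v₂ − v_p| = 11.17 km/s.
Δv = Δv₁ + Δv₂ = 5.931 + 11.17 = 17.10 km/s.

Δv = 17.1 km/s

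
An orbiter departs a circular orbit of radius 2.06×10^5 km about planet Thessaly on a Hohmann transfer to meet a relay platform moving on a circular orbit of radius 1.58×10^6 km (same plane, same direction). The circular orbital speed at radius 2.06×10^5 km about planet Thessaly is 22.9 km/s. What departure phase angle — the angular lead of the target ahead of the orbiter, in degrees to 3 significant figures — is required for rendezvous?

φ = 104°

From the circular-orbit relation v² = μ/r at r = 2.06×10^5 km: μ = v²r = (22.9)² × 2.06×10^5 = 1.08028×10^8 km³/s².
The Hohmann ellipse has a_t = (r₁ + r₂)/2 = 8.930×10^5 km.
The half-period of the transfer ellipse is t = π√(a_t³/μ) = 2.551×10^5 s.
Target angular speed ω₂ = √(μ/r₂³) = 5.233×10^-6 rad/s.
Angle swept by the target during transfer: ω₂·t = 1.3349 rad = 76.48°.
Arrival is 180° from departure on the ellipse, so φ = 180° − 76.48° = 104°.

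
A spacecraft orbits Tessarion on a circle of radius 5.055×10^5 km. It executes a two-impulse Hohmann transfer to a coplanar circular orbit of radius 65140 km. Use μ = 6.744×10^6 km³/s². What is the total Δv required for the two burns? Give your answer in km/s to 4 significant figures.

Δv = 5.276 km/s

Transfer-ellipse semi-major axis a_t = (r₁ + r₂)/2 = (5.055×10^5 + 65140)/2 = 2.8532×10^5 km.
At r₁ the circular-orbit speed is v₁ = √(μ/r₁) = 3.65257 km/s.
On the transfer ellipse at r₁, vis-viva equation gives v_a = √[μ(2/r₁ − 1/a_t)] = 1.74524 km/s.
First burn Δv₁ = |v_a − v₁| = 1.9073 km/s.
At r₂, v₂ = √(μ/r₂) = 10.17501 km/s.
Transfer-orbit speed at r₂: v_p = √[μ(2/r₂ − 1/a_t)] = 13.54345 km/s.
Second burn Δv₂ = |v₂ − v_p| = 3.3684 km/s.
Δv = Δv₁ + Δv₂ = 1.9073 + 3.3684 = 5.276 km/s.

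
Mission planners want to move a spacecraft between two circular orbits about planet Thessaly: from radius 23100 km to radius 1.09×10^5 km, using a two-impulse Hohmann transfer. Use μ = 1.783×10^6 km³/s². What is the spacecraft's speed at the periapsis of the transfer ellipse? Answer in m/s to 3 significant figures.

The Hohmann ellipse has a_t = (r₁ + r₂)/2 = 66050 km.
At periapsis, r = 23100 km.
From the vis-viva equation, v = √[μ(2/r − 1/a_t)] = 11.29 km/s.

v = 11300 m/s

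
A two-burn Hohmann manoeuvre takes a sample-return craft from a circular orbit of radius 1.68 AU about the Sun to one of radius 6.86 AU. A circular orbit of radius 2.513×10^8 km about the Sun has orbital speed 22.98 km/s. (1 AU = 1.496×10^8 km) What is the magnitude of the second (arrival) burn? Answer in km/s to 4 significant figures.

Δv₂ = 4.239 km/s

From the circular-orbit relation v² = μ/r at r = 2.513×10^8 km: μ = v²r = (22.98)² × 2.513×10^8 = 1.32707×10^11 km³/s².
In km: r₁ = 1.68 × 1.496×10^8 = 2.51328×10^8 km; r₂ = 6.86 × 1.496×10^8 = 1.026256×10^9 km.
The Hohmann ellipse has a_t = (r₁ + r₂)/2 = 6.38792×10^8 km.
Circular speed at r = 1.026256×10^9 km: v_c = √(μ/r) = 11.372 km/s.
Vis-viva on the transfer ellipse at r = 1.026256×10^9 km gives v_t = √[μ(2/r − 1/a_t)] = 7.1328 km/s.
Δv₂ = |v_t − v_c| = |7.1328 − 11.372| = 4.239 km/s.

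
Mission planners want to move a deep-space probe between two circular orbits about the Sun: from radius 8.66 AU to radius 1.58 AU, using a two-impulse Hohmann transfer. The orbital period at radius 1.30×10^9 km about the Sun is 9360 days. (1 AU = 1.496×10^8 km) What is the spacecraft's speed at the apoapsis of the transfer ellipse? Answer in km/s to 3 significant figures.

From Kepler's third law T² = 4π²r³/μ at r = 1.30×10^9 km, T = 9360 days = 9360 × 86400 s = 8.08704×10^8 s: μ = 4π²r³/T² = 1.32620×10^11 km³/s².
In km: r₁ = 8.66 × 1.496×10^8 = 1.295536×10^9 km; r₂ = 1.58 × 1.496×10^8 = 2.36368×10^8 km.
Transfer-ellipse semi-major axis a_t = (r₁ + r₂)/2 = (1.295536×10^9 + 2.36368×10^8)/2 = 7.65952×10^8 km.
At apoapsis, r = 1.295536×10^9 km.
Vis-viva: v = √[μ(2/r − 1/a_t)] = √[1.32620×10^11 × (2/1.295536×10^9 − 1/7.65952×10^8)] = 5.620 km/s.

v = 5.62 km/s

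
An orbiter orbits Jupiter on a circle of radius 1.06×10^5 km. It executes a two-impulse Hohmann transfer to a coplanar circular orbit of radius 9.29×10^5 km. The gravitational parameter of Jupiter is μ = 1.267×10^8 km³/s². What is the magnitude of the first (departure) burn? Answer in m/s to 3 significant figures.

Δv₁ = 11700 m/s

Semi-major axis of the transfer orbit: a_t = (1.060×10^5 + 9.290×10^5)/2 = 5.175×10^5 km.
On the circular orbit at r = 1.060×10^5 km, v_c = √(μ/r) = 34.57 km/s.
Transfer-orbit speed at the same r (vis-viva, a = a_t): v_t = √[μ(2/r − 1/a_t)] = 46.32 km/s.
Δv₁ = |v_t − v_c| = |46.32 − 34.57| = 11.75 km/s.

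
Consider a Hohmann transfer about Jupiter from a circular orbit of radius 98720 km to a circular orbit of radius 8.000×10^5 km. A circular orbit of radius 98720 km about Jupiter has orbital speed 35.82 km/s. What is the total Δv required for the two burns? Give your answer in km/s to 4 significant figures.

Δv = 18.66 km/s

From the circular-orbit relation v² = μ/r at r = 98720 km: μ = v²r = (35.82)² × 98720 = 1.26665×10^8 km³/s².
The Hohmann ellipse has a_t = (r₁ + r₂)/2 = 4.4936×10^5 km.
At r₁ the circular-orbit speed is v₁ = √(μ/r₁) = 35.820 km/s.
On the transfer ellipse at r₁, v² = μ(2/r − 1/a) gives v_p = √[μ(2/r₁ − 1/a_t)] = 47.794 km/s.
First burn Δv₁ = |v_p − v₁| = 11.974 km/s.
At r₂, v₂ = √(μ/r₂) = 12.583 km/s.
Transfer-orbit speed at r₂: v_a = √[μ(2/r₂ − 1/a_t)] = 5.8978 km/s.
Second burn Δv₂ = |v₂ − v_a| = 6.6852 km/s.
Δv = Δv₁ + Δv₂ = 11.974 + 6.6852 = 18.66 km/s.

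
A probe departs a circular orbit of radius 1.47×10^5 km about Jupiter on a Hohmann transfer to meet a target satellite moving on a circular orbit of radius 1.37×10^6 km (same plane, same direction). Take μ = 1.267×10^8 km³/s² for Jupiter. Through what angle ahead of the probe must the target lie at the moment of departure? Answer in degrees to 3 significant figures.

φ = 106°

Transfer-ellipse semi-major axis a_t = (r₁ + r₂)/2 = (1.470×10^5 + 1.370×10^6)/2 = 7.585×10^5 km.
Transfer time t = π√(a_t³/μ) = 1.8437×10^5 s.
The target's mean motion on its circular orbit is ω₂ = √(μ/r₂³) = 7.0195×10^-6 rad/s.
Angle swept by the target during transfer: ω₂·t = 1.2942 rad = 74.15°.
The probe traverses 180° on the transfer ellipse, so the target must lead by 180° − 74.15° = 106°.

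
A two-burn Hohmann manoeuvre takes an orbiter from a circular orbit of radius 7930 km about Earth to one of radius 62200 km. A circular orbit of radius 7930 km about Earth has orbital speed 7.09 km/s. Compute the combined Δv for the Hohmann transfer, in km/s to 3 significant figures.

From the circular-orbit relation v² = μ/r at r = 7930 km: μ = v²r = (7.09)² × 7930 = 3.98626×10^5 km³/s².
Transfer-ellipse semi-major axis a_t = (r₁ + r₂)/2 = (7930 + 62200)/2 = 35065 km.
Circular speed at r₁: v₁ = √(μ/r₁) = √(3.98626×10^5/7930) = 7.090 km/s.
On the transfer ellipse at r₁, v² = μ(2/r − 1/a) gives v_p = √[μ(2/r₁ − 1/a_t)] = 9.443 km/s.
First burn Δv₁ = |v_p − v₁| = 2.353 km/s.
At r₂, v₂ = √(μ/r₂) = 2.532 km/s.
Transfer-orbit speed at r₂: v_a = √[μ(2/r₂ − 1/a_t)] = 1.204 km/s.
Second burn Δv₂ = |v₂ − v_a| = 1.328 km/s.
Δv = Δv₁ + Δv₂ = 2.353 + 1.328 = 3.681 km/s.

Δv = 3.68 km/s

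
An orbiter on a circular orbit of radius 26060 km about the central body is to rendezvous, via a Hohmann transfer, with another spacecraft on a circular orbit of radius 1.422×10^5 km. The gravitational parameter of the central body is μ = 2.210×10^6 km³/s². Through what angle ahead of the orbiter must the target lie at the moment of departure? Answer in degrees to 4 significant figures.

φ = 98.09°

The Hohmann ellipse has a_t = (r₁ + r₂)/2 = 84130 km.
Transfer time t = π√(a_t³/μ) = 51568 s.
Target angular speed ω₂ = √(μ/r₂³) = 2.7723×10^-5 rad/s.
Angle swept by the target during transfer: ω₂·t = 1.4296 rad = 81.91°.
The orbiter traverses 180° on the transfer ellipse, so the target must lead by 180° − 81.91° = 98.09°.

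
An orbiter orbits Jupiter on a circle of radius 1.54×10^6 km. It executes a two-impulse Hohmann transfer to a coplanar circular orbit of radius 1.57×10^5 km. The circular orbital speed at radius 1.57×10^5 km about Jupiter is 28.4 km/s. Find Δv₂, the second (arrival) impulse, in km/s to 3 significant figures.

Δv₂ = 9.86 km/s

From the circular-orbit relation v² = μ/r at r = 1.57×10^5 km: μ = v²r = (28.4)² × 1.57×10^5 = 1.26630×10^8 km³/s².
Semi-major axis of the transfer orbit: a_t = (1.540×10^6 + 1.570×10^5)/2 = 8.485×10^5 km.
Circular speed at r = 1.570×10^5 km: v_c = √(μ/r) = 28.400 km/s.
Vis-viva on the transfer ellipse at r = 1.570×10^5 km gives v_t = √[μ(2/r − 1/a_t)] = 38.261 km/s.
Δv₂ = |v_t − v_c| = |38.261 − 28.400| = 9.861 km/s.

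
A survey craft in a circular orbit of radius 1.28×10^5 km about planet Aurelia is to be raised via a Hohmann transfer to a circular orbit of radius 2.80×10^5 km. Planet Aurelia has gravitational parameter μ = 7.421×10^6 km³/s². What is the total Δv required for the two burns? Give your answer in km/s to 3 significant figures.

Transfer-ellipse semi-major axis a_t = (r₁ + r₂)/2 = (1.280×10^5 + 2.800×10^5)/2 = 2.040×10^5 km.
Circular speed at r₁: v₁ = √(μ/r₁) = √(7.421×10^6/1.280×10^5) = 7.6142 km/s.
On the transfer ellipse at r₁, v² = μ(2/r − 1/a) gives v_p = √[μ(2/r₁ − 1/a_t)] = 8.9205 km/s.
First burn Δv₁ = |v_p − v₁| = 1.306 km/s.
At r₂, v₂ = √(μ/r₂) = 5.148 km/s.
Transfer-orbit speed at r₂: v_a = √[μ(2/r₂ − 1/a_t)] = 4.078 km/s.
Second burn Δv₂ = |v₂ − v_a| = 1.070 km/s.
Δv = Δv₁ + Δv₂ = 1.306 + 1.070 = 2.376 km/s.

Δv = 2.38 km/s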